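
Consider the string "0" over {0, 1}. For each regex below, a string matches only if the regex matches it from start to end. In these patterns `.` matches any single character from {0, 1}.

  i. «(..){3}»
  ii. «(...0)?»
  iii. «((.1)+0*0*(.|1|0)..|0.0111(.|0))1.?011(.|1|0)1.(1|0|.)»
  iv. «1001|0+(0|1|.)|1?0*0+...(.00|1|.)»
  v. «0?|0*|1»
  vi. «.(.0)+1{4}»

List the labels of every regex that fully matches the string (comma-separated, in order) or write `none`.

v

i → no match
ii → no match
iii → no match
iv → no match
v → match
vi → no match — must end with "1"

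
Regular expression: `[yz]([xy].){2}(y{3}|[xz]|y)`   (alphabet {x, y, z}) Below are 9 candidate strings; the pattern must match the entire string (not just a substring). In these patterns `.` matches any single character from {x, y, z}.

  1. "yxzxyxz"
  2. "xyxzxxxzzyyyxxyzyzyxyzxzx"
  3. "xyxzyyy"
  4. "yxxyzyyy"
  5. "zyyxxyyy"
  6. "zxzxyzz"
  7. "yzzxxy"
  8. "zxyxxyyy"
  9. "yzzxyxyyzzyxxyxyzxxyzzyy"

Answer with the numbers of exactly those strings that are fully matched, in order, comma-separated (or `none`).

1. "yxzxyxz" → no match
2 → no match
3. "xyxzyyy" → no match
4. "yxxyzyyy" → match
5. "zyyxxyyy" → match
6. "zxzxyzz" → no match
7. "yzzxxy" → no match
8. "zxyxxyyy" → match
9 → no match

4, 5, 8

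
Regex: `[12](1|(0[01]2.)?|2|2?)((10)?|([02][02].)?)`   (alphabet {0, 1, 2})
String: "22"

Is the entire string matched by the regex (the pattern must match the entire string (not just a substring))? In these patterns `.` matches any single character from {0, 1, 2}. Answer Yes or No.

Yes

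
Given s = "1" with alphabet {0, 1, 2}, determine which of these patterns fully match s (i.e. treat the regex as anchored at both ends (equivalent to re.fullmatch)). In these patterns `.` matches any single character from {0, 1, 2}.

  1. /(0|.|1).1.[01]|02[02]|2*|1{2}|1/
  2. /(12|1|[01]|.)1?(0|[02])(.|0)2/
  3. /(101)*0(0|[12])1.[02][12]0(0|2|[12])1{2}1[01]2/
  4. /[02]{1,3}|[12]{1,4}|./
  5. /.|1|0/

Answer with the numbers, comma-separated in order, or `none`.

1 → match
2 → no match — must end with "2"
3 → no match — must end with "2"
4 → match
5 → match

1, 4, 5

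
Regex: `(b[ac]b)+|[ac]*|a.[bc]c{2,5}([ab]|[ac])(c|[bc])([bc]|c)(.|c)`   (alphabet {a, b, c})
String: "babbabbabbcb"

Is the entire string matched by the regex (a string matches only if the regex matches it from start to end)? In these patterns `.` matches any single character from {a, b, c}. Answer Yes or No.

Yes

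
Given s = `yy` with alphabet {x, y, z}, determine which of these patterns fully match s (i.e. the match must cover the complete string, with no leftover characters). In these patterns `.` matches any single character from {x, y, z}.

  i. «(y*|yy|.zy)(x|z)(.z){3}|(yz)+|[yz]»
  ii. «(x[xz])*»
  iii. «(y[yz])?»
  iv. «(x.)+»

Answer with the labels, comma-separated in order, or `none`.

i → no match
ii → no match
iii → match
iv → no match — must start with `x`

iii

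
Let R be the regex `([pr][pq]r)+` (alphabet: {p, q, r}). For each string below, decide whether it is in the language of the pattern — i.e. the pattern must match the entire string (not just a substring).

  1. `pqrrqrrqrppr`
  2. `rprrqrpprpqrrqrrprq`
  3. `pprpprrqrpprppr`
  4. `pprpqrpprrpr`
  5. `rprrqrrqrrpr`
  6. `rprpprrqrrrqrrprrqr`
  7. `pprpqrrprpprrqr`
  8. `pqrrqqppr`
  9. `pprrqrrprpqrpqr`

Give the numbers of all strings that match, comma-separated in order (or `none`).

1, 3, 4, 5, 7, 9

1 → match
2 → no match — must end with `r`
3 → match
4 → match
5 → match
6 → no match
7 → match
8 → no match
9 → match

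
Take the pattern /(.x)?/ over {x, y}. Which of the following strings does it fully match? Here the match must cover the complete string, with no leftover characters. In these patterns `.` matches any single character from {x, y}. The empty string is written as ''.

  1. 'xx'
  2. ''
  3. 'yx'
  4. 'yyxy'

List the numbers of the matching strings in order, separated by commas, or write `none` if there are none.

1 → match
2 → match
3 → match
4 → no match

1, 2, 3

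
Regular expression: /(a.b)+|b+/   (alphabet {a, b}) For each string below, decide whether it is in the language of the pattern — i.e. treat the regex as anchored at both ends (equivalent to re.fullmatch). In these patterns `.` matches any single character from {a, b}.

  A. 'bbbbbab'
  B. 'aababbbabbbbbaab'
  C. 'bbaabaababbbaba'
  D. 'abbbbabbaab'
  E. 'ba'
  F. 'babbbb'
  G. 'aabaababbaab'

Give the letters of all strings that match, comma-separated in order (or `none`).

A. 'bbbbbab' → no match
B → no match
C → no match — must end with 'b'
D. 'abbbbabbaab' → no match
E. 'ba' → no match — must end with 'b'
F. 'babbbb' → no match
G. 'aabaababbaab' → match

G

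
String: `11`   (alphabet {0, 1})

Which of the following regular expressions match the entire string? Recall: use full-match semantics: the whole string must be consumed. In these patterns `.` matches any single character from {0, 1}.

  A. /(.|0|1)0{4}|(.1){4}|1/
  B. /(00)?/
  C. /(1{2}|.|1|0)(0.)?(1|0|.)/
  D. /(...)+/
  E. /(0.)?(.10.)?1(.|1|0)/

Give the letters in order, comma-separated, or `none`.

C, E

A → no match
B → no match
C → match
D → no match
E → match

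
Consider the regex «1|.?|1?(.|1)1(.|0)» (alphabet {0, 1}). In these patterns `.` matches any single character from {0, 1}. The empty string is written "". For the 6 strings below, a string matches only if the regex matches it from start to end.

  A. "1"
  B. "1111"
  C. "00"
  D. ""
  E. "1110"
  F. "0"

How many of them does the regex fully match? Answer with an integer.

5

A → match
B → match
C → no match
D → match
E → match
F → match
Total matched: 5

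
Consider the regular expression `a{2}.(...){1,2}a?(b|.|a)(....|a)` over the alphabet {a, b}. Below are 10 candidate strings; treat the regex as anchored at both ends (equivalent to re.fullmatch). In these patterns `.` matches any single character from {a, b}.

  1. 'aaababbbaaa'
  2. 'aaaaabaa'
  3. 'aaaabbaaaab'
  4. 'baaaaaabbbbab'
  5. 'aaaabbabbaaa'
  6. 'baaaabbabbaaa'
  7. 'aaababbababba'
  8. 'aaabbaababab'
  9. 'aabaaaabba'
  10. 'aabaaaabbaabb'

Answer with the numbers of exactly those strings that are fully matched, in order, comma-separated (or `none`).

1, 2, 3, 5, 8

1 → match
2 → match
3 → match
4 → no match — must start with 'a'
5 → match
6 → no match — must start with 'a'
7 → no match
8 → match
9 → no match
10 → no match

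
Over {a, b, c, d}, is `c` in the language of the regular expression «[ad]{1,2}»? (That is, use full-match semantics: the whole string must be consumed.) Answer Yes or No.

No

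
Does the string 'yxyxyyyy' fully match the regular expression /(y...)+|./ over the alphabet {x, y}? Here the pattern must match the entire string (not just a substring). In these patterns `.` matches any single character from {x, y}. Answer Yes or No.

Yes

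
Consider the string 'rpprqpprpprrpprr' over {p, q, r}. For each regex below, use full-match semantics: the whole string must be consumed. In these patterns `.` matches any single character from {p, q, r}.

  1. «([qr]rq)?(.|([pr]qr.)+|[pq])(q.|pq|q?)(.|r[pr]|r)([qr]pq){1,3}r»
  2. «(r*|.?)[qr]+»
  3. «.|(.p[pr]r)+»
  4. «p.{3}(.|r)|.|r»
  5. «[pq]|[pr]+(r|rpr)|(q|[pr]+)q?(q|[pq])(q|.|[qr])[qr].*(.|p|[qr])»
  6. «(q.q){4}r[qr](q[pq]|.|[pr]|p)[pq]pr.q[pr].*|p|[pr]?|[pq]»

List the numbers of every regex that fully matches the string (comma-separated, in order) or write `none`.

3, 5

1 → no match — must end with 'pqr'
2 → no match
3 → match
4 → no match
5 → match
6 → no match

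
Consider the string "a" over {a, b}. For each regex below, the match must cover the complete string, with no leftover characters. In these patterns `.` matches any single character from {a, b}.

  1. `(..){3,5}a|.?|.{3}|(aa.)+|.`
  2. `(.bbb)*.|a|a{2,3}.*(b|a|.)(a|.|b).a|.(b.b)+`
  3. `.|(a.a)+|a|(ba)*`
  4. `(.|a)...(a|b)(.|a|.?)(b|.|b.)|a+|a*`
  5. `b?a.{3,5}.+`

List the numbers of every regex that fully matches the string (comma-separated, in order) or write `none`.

1, 2, 3, 4

1 → match
2 → match
3 → match
4 → match
5 → no match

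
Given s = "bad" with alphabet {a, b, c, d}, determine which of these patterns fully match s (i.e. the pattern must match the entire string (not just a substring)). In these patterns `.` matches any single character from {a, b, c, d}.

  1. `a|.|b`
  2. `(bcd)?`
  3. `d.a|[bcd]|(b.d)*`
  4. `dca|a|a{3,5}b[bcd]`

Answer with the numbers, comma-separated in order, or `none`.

3

1 → no match
2 → no match
3 → match
4 → no match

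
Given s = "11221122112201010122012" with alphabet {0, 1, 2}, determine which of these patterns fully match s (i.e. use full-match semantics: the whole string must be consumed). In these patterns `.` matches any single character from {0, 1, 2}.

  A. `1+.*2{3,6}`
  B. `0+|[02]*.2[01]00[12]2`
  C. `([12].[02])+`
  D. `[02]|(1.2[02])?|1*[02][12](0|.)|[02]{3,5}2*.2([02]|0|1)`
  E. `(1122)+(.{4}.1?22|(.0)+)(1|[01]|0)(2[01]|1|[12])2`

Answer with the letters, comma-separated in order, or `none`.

E

A → no match
B → no match
C → no match
D → no match
E → match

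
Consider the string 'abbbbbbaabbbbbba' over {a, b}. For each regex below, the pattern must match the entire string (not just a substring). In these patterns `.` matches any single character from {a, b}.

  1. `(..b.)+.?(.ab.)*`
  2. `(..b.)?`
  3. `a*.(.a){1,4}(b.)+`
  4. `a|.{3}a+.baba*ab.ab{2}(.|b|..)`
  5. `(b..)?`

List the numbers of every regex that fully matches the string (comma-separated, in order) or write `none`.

1

1 → match
2 → no match
3 → no match
4 → no match
5 → no match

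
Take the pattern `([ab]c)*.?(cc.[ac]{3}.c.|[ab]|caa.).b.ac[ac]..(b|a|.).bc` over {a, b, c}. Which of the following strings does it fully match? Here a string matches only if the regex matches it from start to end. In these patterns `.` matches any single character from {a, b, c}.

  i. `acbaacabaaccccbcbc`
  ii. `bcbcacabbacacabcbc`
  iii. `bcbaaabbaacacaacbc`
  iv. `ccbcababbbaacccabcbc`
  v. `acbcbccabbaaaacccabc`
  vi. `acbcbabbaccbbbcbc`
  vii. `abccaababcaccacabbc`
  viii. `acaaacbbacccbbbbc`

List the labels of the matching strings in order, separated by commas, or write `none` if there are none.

vi, viii

i → no match
ii → no match
iii → no match
iv → no match
v → no match
vi → match
vii → no match
viii → match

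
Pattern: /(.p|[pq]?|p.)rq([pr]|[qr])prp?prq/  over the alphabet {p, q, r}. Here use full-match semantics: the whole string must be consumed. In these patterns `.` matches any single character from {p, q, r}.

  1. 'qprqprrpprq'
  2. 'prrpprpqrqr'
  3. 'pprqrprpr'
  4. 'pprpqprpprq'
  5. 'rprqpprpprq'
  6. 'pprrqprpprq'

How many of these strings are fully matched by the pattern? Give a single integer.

1 → no match
2 → no match — must end with 'prq'
3 → no match — must end with 'prq'
4 → no match
5 → match
6 → no match
Total matched: 1

1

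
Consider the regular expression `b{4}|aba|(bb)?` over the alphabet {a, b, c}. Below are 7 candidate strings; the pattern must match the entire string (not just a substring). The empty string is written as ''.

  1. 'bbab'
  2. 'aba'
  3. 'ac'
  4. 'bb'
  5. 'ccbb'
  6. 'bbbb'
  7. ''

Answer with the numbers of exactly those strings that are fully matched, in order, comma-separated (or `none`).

2, 4, 6, 7

1 → no match
2 → match
3 → no match
4 → match
5 → no match
6 → match
7 → match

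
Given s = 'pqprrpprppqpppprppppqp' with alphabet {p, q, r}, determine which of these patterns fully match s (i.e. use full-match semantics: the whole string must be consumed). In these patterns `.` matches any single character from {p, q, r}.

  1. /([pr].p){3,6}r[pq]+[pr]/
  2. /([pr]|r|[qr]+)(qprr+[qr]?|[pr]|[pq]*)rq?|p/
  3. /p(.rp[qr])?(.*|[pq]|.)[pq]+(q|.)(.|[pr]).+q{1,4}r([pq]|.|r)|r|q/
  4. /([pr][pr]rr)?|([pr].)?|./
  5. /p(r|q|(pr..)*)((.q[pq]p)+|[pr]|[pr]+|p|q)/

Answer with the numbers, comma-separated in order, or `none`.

1

1 → match
2 → no match
3 → no match
4 → no match
5 → no match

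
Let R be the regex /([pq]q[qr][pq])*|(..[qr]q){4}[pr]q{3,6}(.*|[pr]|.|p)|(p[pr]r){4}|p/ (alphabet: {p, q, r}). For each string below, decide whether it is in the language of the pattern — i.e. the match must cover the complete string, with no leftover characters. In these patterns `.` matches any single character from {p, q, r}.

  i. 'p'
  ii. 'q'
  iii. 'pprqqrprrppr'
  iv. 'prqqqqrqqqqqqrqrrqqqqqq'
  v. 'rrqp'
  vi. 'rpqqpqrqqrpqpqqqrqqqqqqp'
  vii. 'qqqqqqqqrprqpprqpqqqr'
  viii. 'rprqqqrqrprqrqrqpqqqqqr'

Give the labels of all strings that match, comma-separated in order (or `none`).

i. 'p' → match
ii. 'q' → no match
iii. 'pprqqrprrppr' → no match
iv → no match
v. 'rrqp' → no match
vi → no match
vii → match
viii → match

i, vii, viii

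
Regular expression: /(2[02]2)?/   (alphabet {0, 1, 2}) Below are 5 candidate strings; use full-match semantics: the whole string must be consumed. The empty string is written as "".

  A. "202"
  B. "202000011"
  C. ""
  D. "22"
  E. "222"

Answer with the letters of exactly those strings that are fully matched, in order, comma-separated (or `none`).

A, C, E

A → match
B → no match
C → match
D → no match
E → match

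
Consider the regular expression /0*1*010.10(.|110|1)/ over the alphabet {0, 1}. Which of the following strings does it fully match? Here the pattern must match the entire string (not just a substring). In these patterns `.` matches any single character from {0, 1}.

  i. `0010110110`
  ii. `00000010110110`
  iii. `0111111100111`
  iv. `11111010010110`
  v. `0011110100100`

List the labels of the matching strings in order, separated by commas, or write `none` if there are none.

i, ii, iv, v

i → match
ii → match
iii → no match
iv → match
v → match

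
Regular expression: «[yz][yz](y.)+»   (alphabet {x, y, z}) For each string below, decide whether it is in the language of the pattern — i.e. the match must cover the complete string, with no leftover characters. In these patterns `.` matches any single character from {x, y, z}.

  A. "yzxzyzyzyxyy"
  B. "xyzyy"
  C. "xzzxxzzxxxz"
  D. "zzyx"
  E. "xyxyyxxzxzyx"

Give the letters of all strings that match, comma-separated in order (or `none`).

D

A → no match
B → no match
C → no match
D → match
E → no match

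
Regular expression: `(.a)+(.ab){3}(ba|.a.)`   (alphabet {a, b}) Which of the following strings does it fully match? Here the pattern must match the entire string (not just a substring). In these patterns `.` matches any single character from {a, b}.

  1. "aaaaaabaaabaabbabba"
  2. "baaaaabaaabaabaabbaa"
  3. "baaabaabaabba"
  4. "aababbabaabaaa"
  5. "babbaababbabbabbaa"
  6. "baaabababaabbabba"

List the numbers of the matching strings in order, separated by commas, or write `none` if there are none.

1 → match
2 → match
3 → match
4 → match
5 → no match
6 → match

1, 2, 3, 4, 6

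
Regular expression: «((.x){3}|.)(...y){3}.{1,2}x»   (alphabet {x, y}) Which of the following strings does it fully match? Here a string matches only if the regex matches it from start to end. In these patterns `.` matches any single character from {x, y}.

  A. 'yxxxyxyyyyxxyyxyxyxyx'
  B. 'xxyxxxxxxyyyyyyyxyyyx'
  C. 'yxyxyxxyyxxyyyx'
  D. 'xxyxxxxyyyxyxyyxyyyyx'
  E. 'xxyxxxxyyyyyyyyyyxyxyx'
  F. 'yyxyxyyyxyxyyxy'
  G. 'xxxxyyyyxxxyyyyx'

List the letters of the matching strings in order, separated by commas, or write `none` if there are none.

A → match
B → match
C → match
D → match
E → no match
F → no match — must end with 'x'
G → no match

A, B, C, D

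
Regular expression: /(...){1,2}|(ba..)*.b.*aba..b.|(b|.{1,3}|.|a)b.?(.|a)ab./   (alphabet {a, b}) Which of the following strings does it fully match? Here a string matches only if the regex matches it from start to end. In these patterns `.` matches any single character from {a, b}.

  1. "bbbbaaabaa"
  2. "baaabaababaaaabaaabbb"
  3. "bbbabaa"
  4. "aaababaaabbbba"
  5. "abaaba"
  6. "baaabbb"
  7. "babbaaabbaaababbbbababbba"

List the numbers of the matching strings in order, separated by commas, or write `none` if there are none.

1 → no match
2 → no match
3 → no match
4 → no match
5 → match
6 → no match
7 → no match

5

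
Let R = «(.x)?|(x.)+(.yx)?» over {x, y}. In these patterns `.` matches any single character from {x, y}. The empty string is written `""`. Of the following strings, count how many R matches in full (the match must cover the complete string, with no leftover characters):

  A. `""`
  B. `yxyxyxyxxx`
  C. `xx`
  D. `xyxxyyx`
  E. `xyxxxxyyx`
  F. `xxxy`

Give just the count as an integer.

5

A → match
B → no match
C → match
D → match
E → match
F → match
Total matched: 5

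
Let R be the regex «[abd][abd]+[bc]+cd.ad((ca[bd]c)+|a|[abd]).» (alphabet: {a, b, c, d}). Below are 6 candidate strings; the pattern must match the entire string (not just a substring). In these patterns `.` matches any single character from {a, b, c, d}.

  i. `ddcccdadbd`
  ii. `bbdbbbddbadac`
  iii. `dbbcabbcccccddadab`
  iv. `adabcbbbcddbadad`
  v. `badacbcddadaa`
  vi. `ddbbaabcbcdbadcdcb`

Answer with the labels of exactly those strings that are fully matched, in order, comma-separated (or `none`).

i. `ddcccdadbd` → no match
ii → no match
iii → no match
iv → no match
v → match
vi → no match

v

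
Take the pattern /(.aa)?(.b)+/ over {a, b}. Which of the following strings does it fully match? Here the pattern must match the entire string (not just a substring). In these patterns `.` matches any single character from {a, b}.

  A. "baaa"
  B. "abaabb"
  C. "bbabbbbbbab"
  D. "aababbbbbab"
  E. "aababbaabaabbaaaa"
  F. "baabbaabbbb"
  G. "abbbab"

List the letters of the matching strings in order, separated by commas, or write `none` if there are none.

G

A. "baaa" → no match — must end with "b"
B. "abaabb" → no match
C. "bbabbbbbbab" → no match
D. "aababbbbbab" → no match
E → no match — must end with "b"
F. "baabbaabbbb" → no match
G. "abbbab" → match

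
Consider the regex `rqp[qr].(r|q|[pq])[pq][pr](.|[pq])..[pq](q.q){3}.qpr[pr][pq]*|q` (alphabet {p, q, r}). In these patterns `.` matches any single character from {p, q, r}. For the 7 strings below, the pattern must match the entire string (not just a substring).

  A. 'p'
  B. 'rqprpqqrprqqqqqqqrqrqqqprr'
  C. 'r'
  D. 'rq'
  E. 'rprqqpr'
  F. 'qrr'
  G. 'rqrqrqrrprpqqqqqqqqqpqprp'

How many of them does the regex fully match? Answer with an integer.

0

A → no match
B → no match
C → no match
D → no match
E → no match
F → no match
G → no match
Total matched: 0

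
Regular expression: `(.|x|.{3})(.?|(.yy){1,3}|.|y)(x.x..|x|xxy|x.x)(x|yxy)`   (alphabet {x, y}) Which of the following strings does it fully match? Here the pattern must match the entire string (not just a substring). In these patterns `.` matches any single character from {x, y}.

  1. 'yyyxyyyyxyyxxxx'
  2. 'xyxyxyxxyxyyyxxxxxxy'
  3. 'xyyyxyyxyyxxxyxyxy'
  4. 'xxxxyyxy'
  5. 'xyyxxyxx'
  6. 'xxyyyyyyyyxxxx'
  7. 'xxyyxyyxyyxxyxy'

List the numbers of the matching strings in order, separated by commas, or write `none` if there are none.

3, 4, 5, 6

1 → no match
2 → no match
3 → match
4 → match
5 → match
6 → match
7 → no match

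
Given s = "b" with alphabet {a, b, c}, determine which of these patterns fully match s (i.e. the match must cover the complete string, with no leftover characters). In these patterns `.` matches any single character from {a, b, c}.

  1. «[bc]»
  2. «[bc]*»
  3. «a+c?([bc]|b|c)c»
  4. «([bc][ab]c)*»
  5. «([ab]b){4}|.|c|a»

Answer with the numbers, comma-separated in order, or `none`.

1 → match
2 → match
3 → no match — must start with "a"
4 → no match
5 → match

1, 2, 5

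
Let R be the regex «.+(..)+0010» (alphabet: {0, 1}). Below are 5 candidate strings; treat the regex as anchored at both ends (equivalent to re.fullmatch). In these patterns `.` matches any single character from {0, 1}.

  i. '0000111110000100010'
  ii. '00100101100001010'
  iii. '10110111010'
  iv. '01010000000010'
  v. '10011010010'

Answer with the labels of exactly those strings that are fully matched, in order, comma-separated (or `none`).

i → match
ii → no match — must end with '0010'
iii. '10110111010' → no match — must end with '0010'
iv → match
v. '10011010010' → match

i, iv, v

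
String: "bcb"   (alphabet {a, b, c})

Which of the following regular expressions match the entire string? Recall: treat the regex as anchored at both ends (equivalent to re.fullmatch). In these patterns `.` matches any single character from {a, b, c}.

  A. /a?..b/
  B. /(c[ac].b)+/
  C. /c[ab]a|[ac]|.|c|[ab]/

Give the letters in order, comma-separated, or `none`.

A

A → match
B → no match — must start with "c"
C → no match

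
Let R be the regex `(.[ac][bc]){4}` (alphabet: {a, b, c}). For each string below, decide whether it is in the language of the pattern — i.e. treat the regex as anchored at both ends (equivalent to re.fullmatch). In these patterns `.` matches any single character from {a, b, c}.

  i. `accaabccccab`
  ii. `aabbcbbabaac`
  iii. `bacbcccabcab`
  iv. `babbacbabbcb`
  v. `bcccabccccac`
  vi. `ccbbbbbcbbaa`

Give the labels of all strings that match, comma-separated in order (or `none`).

i → match
ii → match
iii → match
iv → match
v → match
vi → no match

i, ii, iii, iv, v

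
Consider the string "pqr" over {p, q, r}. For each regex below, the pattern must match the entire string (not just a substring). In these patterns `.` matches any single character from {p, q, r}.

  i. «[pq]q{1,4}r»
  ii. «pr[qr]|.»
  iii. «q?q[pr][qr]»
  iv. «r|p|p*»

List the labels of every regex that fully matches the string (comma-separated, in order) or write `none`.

i

i → match
ii → no match
iii → no match
iv → no match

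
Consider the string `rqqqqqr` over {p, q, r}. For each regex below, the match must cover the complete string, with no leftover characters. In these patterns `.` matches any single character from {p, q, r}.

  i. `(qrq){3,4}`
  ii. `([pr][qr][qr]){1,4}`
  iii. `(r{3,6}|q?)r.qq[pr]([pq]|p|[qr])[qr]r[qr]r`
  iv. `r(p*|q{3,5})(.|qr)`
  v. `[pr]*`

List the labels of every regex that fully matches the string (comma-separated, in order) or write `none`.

i → no match — must start with `qrq`
ii → no match
iii → no match
iv → match
v → no match

iv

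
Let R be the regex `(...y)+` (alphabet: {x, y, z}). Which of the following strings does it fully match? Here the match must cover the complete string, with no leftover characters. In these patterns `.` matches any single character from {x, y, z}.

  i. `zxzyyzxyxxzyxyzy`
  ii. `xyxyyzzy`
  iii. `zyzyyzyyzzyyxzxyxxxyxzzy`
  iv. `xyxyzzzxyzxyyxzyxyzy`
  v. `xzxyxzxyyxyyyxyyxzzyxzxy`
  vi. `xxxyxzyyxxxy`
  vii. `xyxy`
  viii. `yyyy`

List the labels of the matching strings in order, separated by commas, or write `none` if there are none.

i, ii, iii, v, vi, vii, viii

i → match
ii → match
iii → match
iv → no match
v → match
vi → match
vii → match
viii → match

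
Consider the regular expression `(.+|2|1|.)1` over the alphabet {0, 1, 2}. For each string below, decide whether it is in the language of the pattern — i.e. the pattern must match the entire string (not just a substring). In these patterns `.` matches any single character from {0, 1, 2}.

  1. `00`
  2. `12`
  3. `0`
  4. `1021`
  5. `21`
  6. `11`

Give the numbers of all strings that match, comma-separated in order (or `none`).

4, 5, 6

1. `00` → no match — must end with `1`
2. `12` → no match — must end with `1`
3. `0` → no match — must end with `1`
4. `1021` → match
5. `21` → match
6. `11` → match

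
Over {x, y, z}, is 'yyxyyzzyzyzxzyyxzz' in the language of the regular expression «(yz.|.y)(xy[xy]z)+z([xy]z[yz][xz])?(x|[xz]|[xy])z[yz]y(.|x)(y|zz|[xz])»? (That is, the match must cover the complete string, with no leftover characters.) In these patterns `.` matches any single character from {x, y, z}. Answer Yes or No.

Yes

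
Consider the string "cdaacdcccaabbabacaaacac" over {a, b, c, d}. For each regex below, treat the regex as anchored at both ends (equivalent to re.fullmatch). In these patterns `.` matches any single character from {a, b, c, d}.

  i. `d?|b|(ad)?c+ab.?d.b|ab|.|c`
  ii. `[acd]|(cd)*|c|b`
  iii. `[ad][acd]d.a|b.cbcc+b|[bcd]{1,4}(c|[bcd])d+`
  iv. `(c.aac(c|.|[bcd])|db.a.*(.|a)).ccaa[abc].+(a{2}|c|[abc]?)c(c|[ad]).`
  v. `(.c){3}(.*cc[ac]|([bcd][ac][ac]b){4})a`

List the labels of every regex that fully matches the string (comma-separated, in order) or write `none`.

i → no match
ii → no match
iii → no match
iv → match
v → no match — must end with "a"

iv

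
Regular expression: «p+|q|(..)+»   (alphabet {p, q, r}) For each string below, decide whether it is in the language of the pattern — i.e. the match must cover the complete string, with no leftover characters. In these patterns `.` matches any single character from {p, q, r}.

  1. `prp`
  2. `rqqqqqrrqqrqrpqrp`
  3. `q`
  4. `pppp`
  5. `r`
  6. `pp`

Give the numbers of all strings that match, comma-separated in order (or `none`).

3, 4, 6

1 → no match
2 → no match
3 → match
4 → match
5 → no match
6 → match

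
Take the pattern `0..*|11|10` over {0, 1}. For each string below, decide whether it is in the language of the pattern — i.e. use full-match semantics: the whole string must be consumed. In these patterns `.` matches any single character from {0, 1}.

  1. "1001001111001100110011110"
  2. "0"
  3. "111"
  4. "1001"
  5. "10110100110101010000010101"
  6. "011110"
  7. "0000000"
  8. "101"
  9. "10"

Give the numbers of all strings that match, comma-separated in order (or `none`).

6, 7, 9

1 → no match
2 → no match
3 → no match
4 → no match
5 → no match
6 → match
7 → match
8 → no match
9 → match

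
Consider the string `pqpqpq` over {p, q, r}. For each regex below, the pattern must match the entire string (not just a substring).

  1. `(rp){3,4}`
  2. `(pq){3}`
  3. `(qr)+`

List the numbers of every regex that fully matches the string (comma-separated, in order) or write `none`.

2

1 → no match — must start with `rp`
2 → match
3 → no match — must start with `qr`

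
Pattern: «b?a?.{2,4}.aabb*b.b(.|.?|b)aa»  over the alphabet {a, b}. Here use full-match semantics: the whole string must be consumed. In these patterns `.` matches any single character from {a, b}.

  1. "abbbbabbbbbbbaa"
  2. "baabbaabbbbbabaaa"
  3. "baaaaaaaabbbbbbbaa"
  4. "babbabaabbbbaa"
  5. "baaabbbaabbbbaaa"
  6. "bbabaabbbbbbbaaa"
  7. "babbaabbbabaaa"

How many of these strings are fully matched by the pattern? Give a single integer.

6

1 → no match
2 → match
3 → match
4 → match
5 → match
6 → match
7 → match
Total matched: 6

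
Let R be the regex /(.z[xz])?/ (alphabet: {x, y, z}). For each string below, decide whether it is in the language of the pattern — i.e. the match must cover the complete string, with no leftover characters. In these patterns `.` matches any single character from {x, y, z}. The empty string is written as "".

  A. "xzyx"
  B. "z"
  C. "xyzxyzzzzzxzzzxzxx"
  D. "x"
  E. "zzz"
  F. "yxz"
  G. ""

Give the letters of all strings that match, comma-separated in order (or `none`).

A → no match
B → no match
C → no match
D → no match
E → match
F → no match
G → match

E, G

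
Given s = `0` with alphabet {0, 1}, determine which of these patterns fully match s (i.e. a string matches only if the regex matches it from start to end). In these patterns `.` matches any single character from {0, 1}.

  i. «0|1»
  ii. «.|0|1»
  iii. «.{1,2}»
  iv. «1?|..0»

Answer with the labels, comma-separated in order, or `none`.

i, ii, iii

i → match
ii → match
iii → match
iv → no match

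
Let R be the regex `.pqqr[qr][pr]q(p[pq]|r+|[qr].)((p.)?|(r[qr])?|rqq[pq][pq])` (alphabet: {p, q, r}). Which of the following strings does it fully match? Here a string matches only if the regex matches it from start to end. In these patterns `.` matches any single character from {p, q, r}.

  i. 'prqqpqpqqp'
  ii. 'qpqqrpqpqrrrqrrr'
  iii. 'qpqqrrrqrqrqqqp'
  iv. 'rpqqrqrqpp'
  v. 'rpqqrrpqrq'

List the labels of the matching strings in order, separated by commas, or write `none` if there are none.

iii, iv, v

i. 'prqqpqpqqp' → no match
ii → no match
iii → match
iv. 'rpqqrqrqpp' → match
v. 'rpqqrrpqrq' → match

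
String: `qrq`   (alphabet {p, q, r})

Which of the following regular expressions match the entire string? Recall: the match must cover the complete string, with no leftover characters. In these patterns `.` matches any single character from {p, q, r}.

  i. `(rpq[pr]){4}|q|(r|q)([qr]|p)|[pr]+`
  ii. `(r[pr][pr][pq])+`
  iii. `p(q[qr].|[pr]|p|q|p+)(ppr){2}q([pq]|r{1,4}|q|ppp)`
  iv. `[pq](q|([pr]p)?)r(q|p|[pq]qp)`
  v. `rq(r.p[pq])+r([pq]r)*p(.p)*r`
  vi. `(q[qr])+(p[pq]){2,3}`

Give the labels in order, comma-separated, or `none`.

iv

i → no match
ii → no match — must start with `r`
iii → no match — must start with `p`
iv → match
v → no match — must start with `rqr`
vi → no match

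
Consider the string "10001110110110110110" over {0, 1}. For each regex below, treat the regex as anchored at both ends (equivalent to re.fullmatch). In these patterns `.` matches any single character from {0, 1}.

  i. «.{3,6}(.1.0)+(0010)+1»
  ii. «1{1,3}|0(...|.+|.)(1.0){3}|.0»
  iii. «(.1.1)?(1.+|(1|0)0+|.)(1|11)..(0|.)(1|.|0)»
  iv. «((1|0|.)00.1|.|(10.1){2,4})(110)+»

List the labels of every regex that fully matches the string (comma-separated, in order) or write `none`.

i → no match — must end with "00101"
ii → no match
iii → match
iv → match

iii, iv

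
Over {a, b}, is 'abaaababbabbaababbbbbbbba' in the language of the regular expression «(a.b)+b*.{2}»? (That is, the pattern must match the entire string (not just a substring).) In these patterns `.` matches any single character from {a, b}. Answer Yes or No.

No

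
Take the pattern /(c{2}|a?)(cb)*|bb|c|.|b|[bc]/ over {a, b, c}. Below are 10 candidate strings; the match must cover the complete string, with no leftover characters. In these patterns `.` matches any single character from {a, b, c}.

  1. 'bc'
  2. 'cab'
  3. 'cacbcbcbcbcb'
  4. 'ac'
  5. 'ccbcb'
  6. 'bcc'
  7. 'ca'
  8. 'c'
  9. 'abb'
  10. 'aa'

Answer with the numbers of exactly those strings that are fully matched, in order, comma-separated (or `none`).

8

1. 'bc' → no match
2. 'cab' → no match
3. 'cacbcbcbcbcb' → no match
4. 'ac' → no match
5. 'ccbcb' → no match
6. 'bcc' → no match
7. 'ca' → no match
8. 'c' → match
9. 'abb' → no match
10. 'aa' → no match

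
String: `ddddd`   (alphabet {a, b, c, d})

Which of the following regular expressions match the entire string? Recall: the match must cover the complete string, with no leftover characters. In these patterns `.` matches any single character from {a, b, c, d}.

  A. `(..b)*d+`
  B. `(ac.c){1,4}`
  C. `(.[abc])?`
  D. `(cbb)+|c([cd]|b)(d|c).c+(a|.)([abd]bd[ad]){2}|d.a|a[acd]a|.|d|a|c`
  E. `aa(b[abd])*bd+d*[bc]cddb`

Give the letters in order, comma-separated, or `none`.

A

A → match
B → no match — must start with `ac`
C → no match
D → no match
E → no match — must start with `aa`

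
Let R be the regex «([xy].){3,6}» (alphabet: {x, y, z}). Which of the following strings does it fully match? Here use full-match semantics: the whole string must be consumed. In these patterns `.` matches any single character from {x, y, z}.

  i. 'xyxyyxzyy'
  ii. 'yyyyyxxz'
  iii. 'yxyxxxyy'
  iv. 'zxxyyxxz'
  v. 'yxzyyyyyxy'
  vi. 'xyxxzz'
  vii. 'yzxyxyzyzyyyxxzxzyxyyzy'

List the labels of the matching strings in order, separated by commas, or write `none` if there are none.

ii, iii

i → no match
ii → match
iii → match
iv → no match
v → no match
vi → no match
vii → no match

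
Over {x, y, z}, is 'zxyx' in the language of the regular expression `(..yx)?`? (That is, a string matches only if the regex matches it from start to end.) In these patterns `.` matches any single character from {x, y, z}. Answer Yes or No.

Yes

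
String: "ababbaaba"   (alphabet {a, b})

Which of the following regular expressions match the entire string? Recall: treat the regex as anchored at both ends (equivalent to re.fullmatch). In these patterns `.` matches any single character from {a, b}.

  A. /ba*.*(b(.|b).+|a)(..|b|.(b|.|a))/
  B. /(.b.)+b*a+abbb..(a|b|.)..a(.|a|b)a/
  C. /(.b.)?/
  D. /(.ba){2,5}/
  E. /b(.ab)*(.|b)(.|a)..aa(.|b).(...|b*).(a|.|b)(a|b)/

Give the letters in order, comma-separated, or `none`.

A → no match — must start with "b"
B → no match
C → no match
D → match
E → no match — must start with "b"

D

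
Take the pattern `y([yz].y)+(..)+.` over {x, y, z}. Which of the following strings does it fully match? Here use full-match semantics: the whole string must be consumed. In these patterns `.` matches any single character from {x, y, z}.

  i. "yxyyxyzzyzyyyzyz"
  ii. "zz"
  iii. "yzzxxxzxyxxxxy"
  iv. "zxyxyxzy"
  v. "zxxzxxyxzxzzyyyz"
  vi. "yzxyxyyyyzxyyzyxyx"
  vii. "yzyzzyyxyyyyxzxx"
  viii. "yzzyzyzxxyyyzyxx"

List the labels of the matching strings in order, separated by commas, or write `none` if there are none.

none

i → no match
ii → no match — must start with "y"
iii → no match
iv → no match — must start with "y"
v → no match — must start with "y"
vi → no match
vii → no match
viii → no match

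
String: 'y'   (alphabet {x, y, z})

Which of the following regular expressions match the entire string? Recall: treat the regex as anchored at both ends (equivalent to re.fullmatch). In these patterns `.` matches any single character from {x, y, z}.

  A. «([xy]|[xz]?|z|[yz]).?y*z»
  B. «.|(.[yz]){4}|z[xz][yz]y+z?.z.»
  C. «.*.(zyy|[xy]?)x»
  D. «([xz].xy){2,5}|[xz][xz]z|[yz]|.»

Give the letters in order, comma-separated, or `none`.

A → no match — must end with 'z'
B → match
C → no match — must end with 'x'
D → match

B, D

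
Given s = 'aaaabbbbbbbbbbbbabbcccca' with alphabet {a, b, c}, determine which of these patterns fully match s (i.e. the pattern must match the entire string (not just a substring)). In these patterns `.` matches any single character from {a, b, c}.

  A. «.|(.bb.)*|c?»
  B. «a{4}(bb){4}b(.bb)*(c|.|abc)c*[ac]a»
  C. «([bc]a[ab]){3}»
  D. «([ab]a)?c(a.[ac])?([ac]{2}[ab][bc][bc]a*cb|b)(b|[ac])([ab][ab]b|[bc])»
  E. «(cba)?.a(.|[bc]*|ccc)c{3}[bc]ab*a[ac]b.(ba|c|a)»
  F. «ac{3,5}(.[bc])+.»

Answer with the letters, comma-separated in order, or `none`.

A → no match
B → match
C → no match
D → no match
E → no match
F → no match — must start with 'ac'

B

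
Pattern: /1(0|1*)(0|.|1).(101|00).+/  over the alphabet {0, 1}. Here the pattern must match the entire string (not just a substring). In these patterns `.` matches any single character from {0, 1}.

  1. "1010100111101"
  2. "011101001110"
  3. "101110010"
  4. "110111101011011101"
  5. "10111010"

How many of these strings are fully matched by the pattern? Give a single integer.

1 → no match
2 → no match — must start with "1"
3 → no match
4 → no match
5 → match
Total matched: 1

1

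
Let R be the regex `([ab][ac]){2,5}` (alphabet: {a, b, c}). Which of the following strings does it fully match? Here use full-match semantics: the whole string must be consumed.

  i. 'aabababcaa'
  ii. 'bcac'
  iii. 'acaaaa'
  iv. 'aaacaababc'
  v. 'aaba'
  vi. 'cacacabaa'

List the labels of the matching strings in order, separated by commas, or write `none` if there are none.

i, ii, iii, iv, v

i → match
ii → match
iii → match
iv → match
v → match
vi → no match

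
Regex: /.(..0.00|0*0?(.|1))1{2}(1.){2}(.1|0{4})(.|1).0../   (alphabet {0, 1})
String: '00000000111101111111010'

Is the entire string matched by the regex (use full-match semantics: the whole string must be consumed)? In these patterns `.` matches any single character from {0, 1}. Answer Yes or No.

No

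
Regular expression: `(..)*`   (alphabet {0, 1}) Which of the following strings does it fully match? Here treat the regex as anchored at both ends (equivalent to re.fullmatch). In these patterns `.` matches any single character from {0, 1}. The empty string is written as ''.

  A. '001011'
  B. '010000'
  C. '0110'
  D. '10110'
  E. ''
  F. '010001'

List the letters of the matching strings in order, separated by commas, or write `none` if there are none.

A, B, C, E, F

A → match
B → match
C → match
D → no match
E → match
F → match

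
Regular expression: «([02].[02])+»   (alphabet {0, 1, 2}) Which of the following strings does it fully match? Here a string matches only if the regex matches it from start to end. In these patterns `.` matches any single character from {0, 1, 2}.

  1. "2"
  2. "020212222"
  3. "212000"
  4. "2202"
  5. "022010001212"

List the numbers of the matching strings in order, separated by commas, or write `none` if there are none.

2, 3

1 → no match
2 → match
3 → match
4 → no match
5 → no match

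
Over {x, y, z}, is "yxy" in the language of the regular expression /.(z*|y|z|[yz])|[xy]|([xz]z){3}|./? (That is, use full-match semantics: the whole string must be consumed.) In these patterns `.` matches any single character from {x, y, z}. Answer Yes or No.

No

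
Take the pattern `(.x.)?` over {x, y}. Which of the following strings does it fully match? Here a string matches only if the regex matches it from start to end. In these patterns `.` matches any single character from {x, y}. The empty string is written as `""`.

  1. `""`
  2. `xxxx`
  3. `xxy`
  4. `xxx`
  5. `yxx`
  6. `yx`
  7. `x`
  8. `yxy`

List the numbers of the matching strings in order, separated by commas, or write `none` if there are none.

1 → match
2 → no match
3 → match
4 → match
5 → match
6 → no match
7 → no match
8 → match

1, 3, 4, 5, 8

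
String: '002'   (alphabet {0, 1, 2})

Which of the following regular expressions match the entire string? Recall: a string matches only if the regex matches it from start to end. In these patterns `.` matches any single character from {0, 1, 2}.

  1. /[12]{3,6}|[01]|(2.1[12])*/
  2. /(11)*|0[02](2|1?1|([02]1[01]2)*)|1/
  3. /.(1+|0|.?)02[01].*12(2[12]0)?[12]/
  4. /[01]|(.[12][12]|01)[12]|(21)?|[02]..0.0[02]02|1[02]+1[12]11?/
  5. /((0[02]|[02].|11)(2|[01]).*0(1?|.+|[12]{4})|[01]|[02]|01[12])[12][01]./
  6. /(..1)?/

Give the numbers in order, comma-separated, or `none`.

2

1 → no match
2 → match
3 → no match
4 → no match
5 → no match
6 → no match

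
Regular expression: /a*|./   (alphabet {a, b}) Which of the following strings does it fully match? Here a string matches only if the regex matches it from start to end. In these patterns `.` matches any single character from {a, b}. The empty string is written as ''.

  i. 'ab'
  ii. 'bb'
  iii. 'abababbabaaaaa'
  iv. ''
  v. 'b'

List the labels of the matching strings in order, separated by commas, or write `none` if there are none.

i → no match
ii → no match
iii → no match
iv → match
v → match

iv, v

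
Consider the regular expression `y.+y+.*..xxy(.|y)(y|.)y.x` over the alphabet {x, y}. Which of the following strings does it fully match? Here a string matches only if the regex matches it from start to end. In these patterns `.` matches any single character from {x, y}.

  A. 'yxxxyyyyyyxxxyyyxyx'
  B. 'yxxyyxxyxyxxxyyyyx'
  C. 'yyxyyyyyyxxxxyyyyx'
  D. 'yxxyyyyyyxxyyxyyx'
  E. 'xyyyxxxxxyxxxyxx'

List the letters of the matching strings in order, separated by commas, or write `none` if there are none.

D

A → no match
B → no match
C → no match
D → match
E → no match — must start with 'y'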